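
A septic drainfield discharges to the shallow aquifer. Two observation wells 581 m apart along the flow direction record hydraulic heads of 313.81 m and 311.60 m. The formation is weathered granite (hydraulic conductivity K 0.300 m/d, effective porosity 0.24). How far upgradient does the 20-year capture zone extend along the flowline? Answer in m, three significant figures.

Hydraulic gradient i = (313.81 − 311.60) / 581 = 2.21 / 581 = 0.003804
Specific discharge q = 0.300 × 0.003804 = 0.001141 m/d
v_s = q/n_e = 0.001141/0.24 = 0.004755 m/d
T = 20 yr × 365 = 7300 d
L = v × T = 0.004755 × 7300 = 34.71 m

34.7 m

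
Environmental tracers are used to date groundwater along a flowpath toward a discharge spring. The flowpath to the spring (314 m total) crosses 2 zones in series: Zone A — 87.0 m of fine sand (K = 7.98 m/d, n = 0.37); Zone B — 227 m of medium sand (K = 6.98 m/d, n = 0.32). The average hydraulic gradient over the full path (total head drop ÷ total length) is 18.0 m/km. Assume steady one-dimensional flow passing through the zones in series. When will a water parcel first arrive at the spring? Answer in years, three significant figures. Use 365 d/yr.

Steady 1-D flow in series ⇒ the Darcy flux q is identical in every zone and the zone head losses add (resistances L/K in series).
Σ(L/K) = 87.0/7.98 + 227/6.98 = 10.90 + 32.52 = 43.42 d
K_eq = L_total / Σ(L/K) = 314 / 43.42 = 7.231 m/d
q = K_eq · i = 7.231 × 0.018 = 0.1302 m/d (same in every zone)
Zone A: v = q/n = 0.1302/0.37 = 0.3518 m/d → t_A = 87.0/0.3518 = 247.3 d
Zone B: v = q/n = 0.1302/0.32 = 0.4067 m/d → t_B = 227/0.4067 = 558.1 d
Total t = 247.3 + 558.1 = 805.4 d
   = 805.4 / 365 = 2.21 yr

2.21 years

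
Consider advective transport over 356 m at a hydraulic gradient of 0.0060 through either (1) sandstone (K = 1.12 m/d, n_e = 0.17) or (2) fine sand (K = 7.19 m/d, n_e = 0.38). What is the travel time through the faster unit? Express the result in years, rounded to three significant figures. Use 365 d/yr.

Unit 1 (sandstone): v = 1.12×0.0060/0.17 = 0.03953 m/d, t = 356/0.03953 = 9006 d
Unit 2 (fine sand): v = 7.19×0.0060/0.38 = 0.1135 m/d, t = 356/0.1135 = 3136 d
Faster: 3136 d / 365 = 8.59 yr

8.59 years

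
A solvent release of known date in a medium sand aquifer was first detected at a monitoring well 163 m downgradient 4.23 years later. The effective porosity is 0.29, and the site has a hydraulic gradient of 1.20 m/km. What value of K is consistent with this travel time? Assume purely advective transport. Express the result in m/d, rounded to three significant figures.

t = 4.23 years = 1544 d
v = L / t = 163 / 1544 = 0.1056 m/d
K = v · n / i = 0.1056 × 0.29 / 0.0012 = 25.5 m/d

25.5 m/d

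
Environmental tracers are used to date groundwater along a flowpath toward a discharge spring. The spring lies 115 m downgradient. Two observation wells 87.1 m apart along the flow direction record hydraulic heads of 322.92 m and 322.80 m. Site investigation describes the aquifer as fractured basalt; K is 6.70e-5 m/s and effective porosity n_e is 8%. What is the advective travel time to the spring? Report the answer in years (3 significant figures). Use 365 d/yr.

3.16 years

Hydraulic gradient i = (322.92 − 322.80) / 87.1 = 0.12 / 87.1 = 0.001378
K = 6.70e-5 m/s × 86400 s/d = 5.789 m/d
q = Ki = 5.789 × 0.001378 = 0.007975 m/d
Seepage velocity v = q / n = 0.007975 / 0.08 = 0.09969 m/d
t = L / v = 115 / 0.09969 = 1154 d
   = 1154 / 365 = 3.16 yr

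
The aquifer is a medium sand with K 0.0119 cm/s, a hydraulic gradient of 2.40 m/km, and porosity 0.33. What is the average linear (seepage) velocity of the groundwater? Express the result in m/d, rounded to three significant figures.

K = 0.0119 cm/s × 864 = 10.28 m/d
Specific discharge q = 10.28 × 0.0024 = 0.02468 m/d
Average linear velocity = 0.02468 / 0.33 = 0.07478 m/d

0.0748 m/d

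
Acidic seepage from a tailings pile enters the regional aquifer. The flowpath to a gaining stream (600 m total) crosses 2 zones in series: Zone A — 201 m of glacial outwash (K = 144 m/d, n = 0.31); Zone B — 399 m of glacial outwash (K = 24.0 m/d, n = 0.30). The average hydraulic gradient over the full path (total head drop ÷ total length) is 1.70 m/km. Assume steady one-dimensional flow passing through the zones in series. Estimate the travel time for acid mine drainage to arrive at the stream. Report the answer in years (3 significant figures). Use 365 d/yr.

8.81 years

Continuity: the same q passes through each zone, so ΔH = q·Σ(L_j/K_j) — the zones act as resistances in series.
Σ(L/K) = 201/144 + 399/24.0 = 1.396 + 16.63 = 18.02 d
K_eq = L_total / Σ(L/K) = 600 / 18.02 = 33.29 m/d
q = K_eq · i = 33.29 × 0.0017 = 0.05660 m/d (same in every zone)
Zone A: v = q/n = 0.05660/0.31 = 0.1826 m/d → t_A = 201/0.1826 = 1101 d
Zone B: v = q/n = 0.05660/0.30 = 0.1887 m/d → t_B = 399/0.1887 = 2115 d
Total t = 1101 + 2115 = 3216 d
   = 3216 / 365 = 8.81 yr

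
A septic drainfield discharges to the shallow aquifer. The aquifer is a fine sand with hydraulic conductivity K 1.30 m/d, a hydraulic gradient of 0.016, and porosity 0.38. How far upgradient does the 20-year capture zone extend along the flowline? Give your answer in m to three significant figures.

400 m

Specific discharge q = 1.30 × 0.016 = 0.02080 m/d
Seepage velocity v = q / n = 0.02080 / 0.38 = 0.05474 m/d
T = 20 yr × 365 = 7300 d
L = v × T = 0.05474 × 7300 = 399.6 m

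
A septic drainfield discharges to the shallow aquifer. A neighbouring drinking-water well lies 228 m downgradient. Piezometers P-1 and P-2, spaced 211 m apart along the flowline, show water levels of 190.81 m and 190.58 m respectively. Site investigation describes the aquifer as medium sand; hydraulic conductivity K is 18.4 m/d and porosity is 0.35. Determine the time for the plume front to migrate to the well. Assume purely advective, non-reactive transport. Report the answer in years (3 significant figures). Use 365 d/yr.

10.9 years

Hydraulic gradient i = (190.81 − 190.58) / 211 = 0.23 / 211 = 0.001090
q = Ki = 18.4 × 0.001090 = 0.02006 m/d
Average linear velocity = 0.02006 / 0.35 = 0.05731 m/d
t = L / v = 228 / 0.05731 = 3979 d
   = 3979 / 365 = 10.9 yr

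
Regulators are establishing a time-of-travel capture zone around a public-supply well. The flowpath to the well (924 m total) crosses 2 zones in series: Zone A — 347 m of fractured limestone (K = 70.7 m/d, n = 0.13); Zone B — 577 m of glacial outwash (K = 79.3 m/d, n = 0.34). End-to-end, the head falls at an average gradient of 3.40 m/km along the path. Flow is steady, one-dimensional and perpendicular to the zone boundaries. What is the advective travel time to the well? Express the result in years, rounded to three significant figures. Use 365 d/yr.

Steady 1-D flow in series ⇒ the Darcy flux q is identical in every zone and the zone head losses add (resistances L/K in series).
Σ(L/K) = 347/70.7 + 577/79.3 = 4.908 + 7.276 = 12.18 d
K_eq = L_total / Σ(L/K) = 924 / 12.18 = 75.84 m/d
q = K_eq · i = 75.84 × 0.0034 = 0.2578 m/d (same in every zone)
Zone A: v = q/n = 0.2578/0.13 = 1.983 m/d → t_A = 347/1.983 = 175.0 d
Zone B: v = q/n = 0.2578/0.34 = 0.7584 m/d → t_B = 577/0.7584 = 760.9 d
Total t = 175.0 + 760.9 = 935.8 d
   = 935.8 / 365 = 2.56 yr

2.56 years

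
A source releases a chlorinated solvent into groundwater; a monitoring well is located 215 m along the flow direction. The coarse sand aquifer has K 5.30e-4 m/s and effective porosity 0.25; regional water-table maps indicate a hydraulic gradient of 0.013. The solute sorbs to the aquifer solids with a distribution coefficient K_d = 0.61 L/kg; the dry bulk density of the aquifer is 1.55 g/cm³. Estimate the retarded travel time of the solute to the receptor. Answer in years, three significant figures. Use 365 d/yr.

1.18 years

K = 5.30e-4 m/s × 86400 s/d = 45.79 m/d
Darcy flux q = K·i = 45.79 × 0.013 = 0.5953 m/d
v = Ki/n = 45.79·0.013/0.25 = 2.381 m/d
Retardation R = 1 + ρ_b·K_d/n = 1 + 1.55×0.61/0.25 = 4.782
Contaminant velocity v_c = v/R = 2.381/4.782 = 0.4979 m/d
t = L/v_c = 215/0.4979 = 431.8 d
   = 431.8/365 = 1.18 yr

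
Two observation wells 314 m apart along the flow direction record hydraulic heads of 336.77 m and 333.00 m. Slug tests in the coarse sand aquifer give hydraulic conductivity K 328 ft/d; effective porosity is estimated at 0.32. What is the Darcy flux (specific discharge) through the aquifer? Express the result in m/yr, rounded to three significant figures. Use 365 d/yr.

438 m/yr

Hydraulic gradient i = (336.77 − 333.00) / 314 = 3.77 / 314 = 0.01201
K = 328 ft/d × 0.3048 = 99.97 m/d
Specific discharge q = 99.97 × 0.01201 = 1.200 m/d
   = 1.200 × 365 = 438 m/yr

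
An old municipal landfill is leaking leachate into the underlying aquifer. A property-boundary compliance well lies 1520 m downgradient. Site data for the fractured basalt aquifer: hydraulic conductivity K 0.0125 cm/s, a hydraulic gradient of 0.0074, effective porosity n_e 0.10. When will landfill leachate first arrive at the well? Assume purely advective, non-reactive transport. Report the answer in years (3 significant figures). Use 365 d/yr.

K = 0.0125 cm/s × 864 = 10.80 m/d
q = Ki = 10.80 × 0.0074 = 0.07992 m/d
v = Ki/n = 10.80·0.0074/0.10 = 0.7992 m/d
t = L / v = 1520 / 0.7992 = 1902 d
   = 1902 / 365 = 5.21 yr

5.21 years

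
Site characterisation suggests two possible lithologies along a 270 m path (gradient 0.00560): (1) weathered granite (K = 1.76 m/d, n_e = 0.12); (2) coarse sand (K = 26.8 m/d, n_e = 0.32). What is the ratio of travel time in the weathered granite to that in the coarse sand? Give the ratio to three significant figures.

Unit 1 (weathered granite): v = 1.76×0.0056/0.12 = 0.08213 m/d, t = 270/0.08213 = 3287 d
Unit 2 (coarse sand): v = 26.8×0.0056/0.32 = 0.4690 m/d, t = 270/0.4690 = 575.7 d
t(weathered granite) / t(coarse sand) = 3287/575.7 = 5.71

5.71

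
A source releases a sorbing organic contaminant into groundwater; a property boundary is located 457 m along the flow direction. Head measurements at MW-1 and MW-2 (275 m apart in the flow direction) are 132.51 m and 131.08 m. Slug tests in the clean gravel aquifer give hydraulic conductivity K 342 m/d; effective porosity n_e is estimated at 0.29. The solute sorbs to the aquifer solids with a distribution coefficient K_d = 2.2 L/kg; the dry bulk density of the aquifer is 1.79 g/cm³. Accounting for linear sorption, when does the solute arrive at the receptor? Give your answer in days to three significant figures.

Hydraulic gradient i = (132.51 − 131.08) / 275 = 1.43 / 275 = 0.005200
Darcy flux q = K·i = 342 × 0.005200 = 1.778 m/d
Seepage velocity v = q / n = 1.778 / 0.29 = 6.132 m/d
Retardation R = 1 + ρ_b·K_d/n = 1 + 1.79×2.2/0.29 = 14.58
Contaminant velocity v_c = v/R = 6.132/14.58 = 0.4206 m/d
t = L/v_c = 457/0.4206 = 1086 d

1090 days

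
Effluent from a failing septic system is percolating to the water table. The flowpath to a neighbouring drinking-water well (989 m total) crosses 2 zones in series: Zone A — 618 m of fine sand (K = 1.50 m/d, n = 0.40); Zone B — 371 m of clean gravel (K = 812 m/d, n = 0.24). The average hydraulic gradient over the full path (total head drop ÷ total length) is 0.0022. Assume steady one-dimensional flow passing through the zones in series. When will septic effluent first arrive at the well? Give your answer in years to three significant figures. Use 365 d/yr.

175 years

Steady 1-D flow in series ⇒ the Darcy flux q is identical in every zone and the zone head losses add (resistances L/K in series).
Σ(L/K) = 618/1.50 + 371/812 = 412.0 + 0.4569 = 412.5 d
K_eq = L_total / Σ(L/K) = 989 / 412.5 = 2.398 m/d
q = K_eq · i = 2.398 × 0.0022 = 0.005275 m/d (same in every zone)
Zone A: v = q/n = 0.005275/0.40 = 0.01319 m/d → t_A = 618/0.01319 = 46860 d
Zone B: v = q/n = 0.005275/0.24 = 0.02198 m/d → t_B = 371/0.02198 = 16880 d
Total t = 46860 + 16880 = 63740 d
   = 63740 / 365 = 175 yr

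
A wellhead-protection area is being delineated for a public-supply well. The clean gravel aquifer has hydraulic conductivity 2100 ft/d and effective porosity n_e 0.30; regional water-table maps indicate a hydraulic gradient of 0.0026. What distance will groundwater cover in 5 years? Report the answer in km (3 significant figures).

K = 2100 ft/d × 0.3048 = 640.1 m/d
Specific discharge q = 640.1 × 0.0026 = 1.664 m/d
Average linear velocity = 1.664 / 0.30 = 5.547 m/d
T = 5 yr × 365 = 1825 d
L = v × T = 5.547 × 1825 = 10120 m
   = 10.1 km

10.1 km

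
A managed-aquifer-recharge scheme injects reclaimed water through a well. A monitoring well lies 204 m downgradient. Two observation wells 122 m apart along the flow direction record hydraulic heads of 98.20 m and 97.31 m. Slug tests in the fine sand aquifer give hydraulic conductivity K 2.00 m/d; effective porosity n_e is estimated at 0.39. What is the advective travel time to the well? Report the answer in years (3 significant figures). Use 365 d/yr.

14.9 years

Hydraulic gradient i = (98.20 − 97.31) / 122 = 0.89 / 122 = 0.007295
q = Ki = 2.00 × 0.007295 = 0.01459 m/d
v = Ki/n = 2.00·0.007295/0.39 = 0.03741 m/d
t = L / v = 204 / 0.03741 = 5453 d
   = 5453 / 365 = 14.9 yr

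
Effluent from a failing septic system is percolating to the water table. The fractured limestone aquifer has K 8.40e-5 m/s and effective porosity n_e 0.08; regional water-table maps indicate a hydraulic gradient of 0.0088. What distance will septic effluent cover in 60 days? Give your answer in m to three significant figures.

K = 8.40e-5 m/s × 86400 s/d = 7.258 m/d
Darcy flux q = K·i = 7.258 × 0.0088 = 0.06387 m/d
Seepage velocity v = q / n = 0.06387 / 0.08 = 0.7983 m/d
L = v × T = 0.7983 × 60 = 47.90 m

47.9 m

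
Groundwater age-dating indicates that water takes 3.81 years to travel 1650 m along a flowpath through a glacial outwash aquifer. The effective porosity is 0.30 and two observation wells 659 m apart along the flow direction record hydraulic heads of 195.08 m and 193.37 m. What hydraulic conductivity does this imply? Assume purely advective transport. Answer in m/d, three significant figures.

Hydraulic gradient i = (195.08 − 193.37) / 659 = 1.71 / 659 = 0.002595
t = 3.81 years = 1391 d
v = L / t = 1650 / 1391 = 1.186 m/d
K = v · n / i = 1.186 × 0.30 / 0.002595 = 137 m/d

137 m/d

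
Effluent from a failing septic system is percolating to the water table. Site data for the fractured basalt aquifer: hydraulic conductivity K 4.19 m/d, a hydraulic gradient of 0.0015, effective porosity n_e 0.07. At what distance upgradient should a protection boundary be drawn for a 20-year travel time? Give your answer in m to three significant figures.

655 m

q = Ki = 4.19 × 0.0015 = 0.006285 m/d
v_s = q/n_e = 0.006285/0.07 = 0.08979 m/d
T = 20 yr × 365 = 7300 d
L = v × T = 0.08979 × 7300 = 655.4 m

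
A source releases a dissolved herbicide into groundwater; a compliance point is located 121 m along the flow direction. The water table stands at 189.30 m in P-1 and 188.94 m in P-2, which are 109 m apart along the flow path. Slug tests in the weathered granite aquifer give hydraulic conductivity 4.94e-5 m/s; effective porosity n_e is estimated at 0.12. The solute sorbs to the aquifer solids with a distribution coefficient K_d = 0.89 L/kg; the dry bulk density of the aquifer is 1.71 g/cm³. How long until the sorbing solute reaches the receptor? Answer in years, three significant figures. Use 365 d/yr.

38.6 years

Hydraulic gradient i = (189.30 − 188.94) / 109 = 0.36 / 109 = 0.003303
K = 4.94e-5 m/s × 86400 s/d = 4.268 m/d
Specific discharge q = 4.268 × 0.003303 = 0.01410 m/d
v_s = q/n_e = 0.01410/0.12 = 0.1175 m/d
Retardation R = 1 + ρ_b·K_d/n = 1 + 1.71×0.89/0.12 = 13.68
Contaminant velocity v_c = v/R = 0.1175/13.68 = 0.008586 m/d
t = L/v_c = 121/0.008586 = 14090 d
   = 14090/365 = 38.6 yr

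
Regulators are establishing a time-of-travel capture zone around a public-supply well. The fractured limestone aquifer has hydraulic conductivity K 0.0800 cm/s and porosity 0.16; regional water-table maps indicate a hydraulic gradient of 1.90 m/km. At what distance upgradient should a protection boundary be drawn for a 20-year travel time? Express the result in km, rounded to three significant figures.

5.99 km

K = 0.0800 cm/s × 864 = 69.12 m/d
Darcy flux q = K·i = 69.12 × 0.0019 = 0.1313 m/d
Average linear velocity = 0.1313 / 0.16 = 0.8208 m/d
T = 20 yr × 365 = 7300 d
L = v × T = 0.8208 × 7300 = 5992 m
   = 5.99 km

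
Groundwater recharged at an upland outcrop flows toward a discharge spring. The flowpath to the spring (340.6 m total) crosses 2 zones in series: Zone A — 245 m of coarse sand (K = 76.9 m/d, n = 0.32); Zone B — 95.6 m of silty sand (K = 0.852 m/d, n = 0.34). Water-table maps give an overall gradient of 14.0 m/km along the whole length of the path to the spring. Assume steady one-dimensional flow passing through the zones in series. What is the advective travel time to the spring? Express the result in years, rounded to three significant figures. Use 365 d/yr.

Steady 1-D flow in series ⇒ the Darcy flux q is identical in every zone and the zone head losses add (resistances L/K in series).
Σ(L/K) = 245/76.9 + 95.6/0.852 = 3.186 + 112.2 = 115.4 d
K_eq = L_total / Σ(L/K) = 340.6 / 115.4 = 2.952 m/d
q = K_eq · i = 2.952 × 0.014 = 0.04132 m/d (same in every zone)
Zone A: v = q/n = 0.04132/0.32 = 0.1291 m/d → t_A = 245/0.1291 = 1897 d
Zone B: v = q/n = 0.04132/0.34 = 0.1215 m/d → t_B = 95.6/0.1215 = 786.6 d
Total t = 1897 + 786.6 = 2684 d
   = 2684 / 365 = 7.35 yr

7.35 years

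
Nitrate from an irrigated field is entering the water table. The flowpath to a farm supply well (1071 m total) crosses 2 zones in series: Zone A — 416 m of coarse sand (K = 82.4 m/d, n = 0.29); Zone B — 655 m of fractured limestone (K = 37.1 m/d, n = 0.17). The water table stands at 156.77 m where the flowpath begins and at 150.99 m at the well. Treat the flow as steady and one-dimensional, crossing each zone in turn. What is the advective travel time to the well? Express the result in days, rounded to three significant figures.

Total head drop ΔH = 156.77 − 150.99 = 5.78 m
Steady 1-D flow in series ⇒ the Darcy flux q is identical in every zone and the zone head losses add (resistances L/K in series).
Σ(L/K) = 416/82.4 + 655/37.1 = 5.049 + 17.65 = 22.70 d
q = ΔH / Σ(L/K) = 5.78 / 22.70 = 0.2546 m/d (same in every zone)
Zone A: v = q/n = 0.2546/0.29 = 0.8779 m/d → t_A = 416/0.8779 = 473.9 d
Zone B: v = q/n = 0.2546/0.17 = 1.498 m/d → t_B = 655/1.498 = 437.4 d
Total t = 473.9 + 437.4 = 911.2 d

911 days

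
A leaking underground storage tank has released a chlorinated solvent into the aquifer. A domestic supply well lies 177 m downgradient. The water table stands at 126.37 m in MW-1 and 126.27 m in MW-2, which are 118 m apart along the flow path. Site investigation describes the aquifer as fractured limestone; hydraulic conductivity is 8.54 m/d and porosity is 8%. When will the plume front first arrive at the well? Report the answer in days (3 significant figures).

Hydraulic gradient i = (126.37 − 126.27) / 118 = 0.10 / 118 = 8.475e-4
Specific discharge q = 8.54 × 8.475e-4 = 0.007237 m/d
v_s = q/n_e = 0.007237/0.08 = 0.09047 m/d
t = L / v = 177 / 0.09047 = 1957 d

1960 days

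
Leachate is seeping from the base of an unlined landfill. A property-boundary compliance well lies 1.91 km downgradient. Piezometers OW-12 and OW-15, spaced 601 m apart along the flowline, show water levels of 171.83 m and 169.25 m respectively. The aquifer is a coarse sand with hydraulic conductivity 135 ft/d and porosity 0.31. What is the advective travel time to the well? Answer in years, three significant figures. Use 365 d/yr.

Hydraulic gradient i = (171.83 − 169.25) / 601 = 2.58 / 601 = 0.004293
K = 135 ft/d × 0.3048 = 41.15 m/d
Specific discharge q = 41.15 × 0.004293 = 0.1766 m/d
v = Ki/n = 41.15·0.004293/0.31 = 0.5698 m/d
L = 1.91 km = 1910 m
t = L / v = 1910 / 0.5698 = 3352 d
   = 3352 / 365 = 9.18 yr

9.18 years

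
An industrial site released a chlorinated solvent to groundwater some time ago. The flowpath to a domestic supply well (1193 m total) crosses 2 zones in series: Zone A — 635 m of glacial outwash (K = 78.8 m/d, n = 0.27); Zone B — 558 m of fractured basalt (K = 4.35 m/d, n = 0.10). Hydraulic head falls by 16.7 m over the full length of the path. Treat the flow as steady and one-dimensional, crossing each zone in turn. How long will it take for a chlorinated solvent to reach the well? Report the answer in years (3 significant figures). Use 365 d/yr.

Steady 1-D flow in series ⇒ the Darcy flux q is identical in every zone and the zone head losses add (resistances L/K in series).
Σ(L/K) = 635/78.8 + 558/4.35 = 8.058 + 128.3 = 136.3 d
q = ΔH / Σ(L/K) = 16.7 / 136.3 = 0.1225 m/d (same in every zone)
Zone A: v = q/n = 0.1225/0.27 = 0.4537 m/d → t_A = 635/0.4537 = 1400 d
Zone B: v = q/n = 0.1225/0.10 = 1.225 m/d → t_B = 558/1.225 = 455.5 d
Total t = 1400 + 455.5 = 1855 d
   = 1855 / 365 = 5.08 yr

5.08 years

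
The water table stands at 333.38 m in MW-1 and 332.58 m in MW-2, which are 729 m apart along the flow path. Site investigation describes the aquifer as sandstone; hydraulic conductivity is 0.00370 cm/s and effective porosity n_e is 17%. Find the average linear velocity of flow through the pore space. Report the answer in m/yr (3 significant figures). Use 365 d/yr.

7.53 m/yr

Hydraulic gradient i = (333.38 − 332.58) / 729 = 0.80 / 729 = 0.001097
K = 0.00370 cm/s × 864 = 3.197 m/d
Specific discharge q = 3.197 × 0.001097 = 0.003508 m/d
Seepage velocity v = q / n = 0.003508 / 0.17 = 0.02064 m/d
   = 0.02064 × 365 = 7.53 m/yr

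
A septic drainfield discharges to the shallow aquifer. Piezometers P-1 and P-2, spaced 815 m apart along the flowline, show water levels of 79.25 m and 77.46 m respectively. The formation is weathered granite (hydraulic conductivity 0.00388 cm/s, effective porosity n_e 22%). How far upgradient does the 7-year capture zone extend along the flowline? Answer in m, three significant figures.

Hydraulic gradient i = (79.25 − 77.46) / 815 = 1.79 / 815 = 0.002196
K = 0.00388 cm/s × 864 = 3.352 m/d
Specific discharge q = 3.352 × 0.002196 = 0.007363 m/d
Seepage velocity v = q / n = 0.007363 / 0.22 = 0.03347 m/d
T = 7 yr × 365 = 2555 d
L = v × T = 0.03347 × 2555 = 85.51 m

85.5 m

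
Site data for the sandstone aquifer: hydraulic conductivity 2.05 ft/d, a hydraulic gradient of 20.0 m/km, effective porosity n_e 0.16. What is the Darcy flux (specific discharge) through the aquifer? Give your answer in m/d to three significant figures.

K = 2.05 ft/d × 0.3048 = 0.6248 m/d
Darcy flux q = K·i = 0.6248 × 0.020 = 0.01250 m/d

0.0125 m/d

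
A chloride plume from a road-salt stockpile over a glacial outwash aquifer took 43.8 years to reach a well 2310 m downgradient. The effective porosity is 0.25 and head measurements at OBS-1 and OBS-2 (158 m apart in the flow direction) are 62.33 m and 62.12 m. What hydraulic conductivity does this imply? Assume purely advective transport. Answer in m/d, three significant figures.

27.2 m/d

Hydraulic gradient i = (62.33 − 62.12) / 158 = 0.21 / 158 = 0.001329
t = 43.8 years = 15990 d
v = L / t = 2310 / 15990 = 0.1445 m/d
K = v · n / i = 0.1445 × 0.25 / 0.001329 = 27.2 m/d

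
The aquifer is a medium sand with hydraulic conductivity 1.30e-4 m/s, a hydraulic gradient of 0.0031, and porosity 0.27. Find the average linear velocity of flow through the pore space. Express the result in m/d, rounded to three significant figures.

0.129 m/d

K = 1.30e-4 m/s × 86400 s/d = 11.23 m/d
Specific discharge q = 11.23 × 0.0031 = 0.03482 m/d
v_s = q/n_e = 0.03482/0.27 = 0.1290 m/d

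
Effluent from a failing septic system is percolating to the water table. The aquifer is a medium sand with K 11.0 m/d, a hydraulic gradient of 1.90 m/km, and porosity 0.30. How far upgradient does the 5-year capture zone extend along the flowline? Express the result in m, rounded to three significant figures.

q = Ki = 11.0 × 0.0019 = 0.02090 m/d
v_s = q/n_e = 0.02090/0.30 = 0.06967 m/d
T = 5 yr × 365 = 1825 d
L = v × T = 0.06967 × 1825 = 127.1 m

127 m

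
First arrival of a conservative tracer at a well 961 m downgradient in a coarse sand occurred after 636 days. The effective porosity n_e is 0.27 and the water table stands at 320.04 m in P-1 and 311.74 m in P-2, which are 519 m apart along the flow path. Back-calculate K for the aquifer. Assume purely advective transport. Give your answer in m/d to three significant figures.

Hydraulic gradient i = (320.04 − 311.74) / 519 = 8.30 / 519 = 0.01599
v = L / t = 961 / 636 = 1.511 m/d
K = v · n / i = 1.511 × 0.27 / 0.01599 = 25.5 m/d

25.5 m/d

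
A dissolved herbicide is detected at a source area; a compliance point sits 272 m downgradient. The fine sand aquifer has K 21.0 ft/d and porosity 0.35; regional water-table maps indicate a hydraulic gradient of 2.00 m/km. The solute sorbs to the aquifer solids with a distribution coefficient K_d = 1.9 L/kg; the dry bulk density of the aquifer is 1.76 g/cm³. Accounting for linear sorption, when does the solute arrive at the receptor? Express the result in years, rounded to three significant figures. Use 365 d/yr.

K = 21.0 ft/d × 0.3048 = 6.401 m/d
Specific discharge q = 6.401 × 0.0020 = 0.01280 m/d
v = Ki/n = 6.401·0.0020/0.35 = 0.03658 m/d
Retardation R = 1 + ρ_b·K_d/n = 1 + 1.76×1.9/0.35 = 10.55
Contaminant velocity v_c = v/R = 0.03658/10.55 = 0.003466 m/d
t = L/v_c = 272/0.003466 = 78490 d
   = 78490/365 = 215 yr

215 years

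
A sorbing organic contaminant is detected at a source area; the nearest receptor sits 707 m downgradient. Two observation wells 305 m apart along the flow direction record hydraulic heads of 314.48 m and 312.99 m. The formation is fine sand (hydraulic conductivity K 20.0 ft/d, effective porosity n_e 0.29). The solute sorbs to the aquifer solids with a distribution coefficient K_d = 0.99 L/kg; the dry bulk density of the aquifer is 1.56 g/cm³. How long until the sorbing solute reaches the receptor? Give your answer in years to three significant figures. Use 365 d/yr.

Hydraulic gradient i = (314.48 − 312.99) / 305 = 1.49 / 305 = 0.004885
K = 20.0 ft/d × 0.3048 = 6.096 m/d
Darcy flux q = K·i = 6.096 × 0.004885 = 0.02978 m/d
Seepage velocity v = q / n = 0.02978 / 0.29 = 0.1027 m/d
Retardation R = 1 + ρ_b·K_d/n = 1 + 1.56×0.99/0.29 = 6.326
Contaminant velocity v_c = v/R = 0.1027/6.326 = 0.01623 m/d
t = L/v_c = 707/0.01623 = 43550 d
   = 43550/365 = 119 yr

119 years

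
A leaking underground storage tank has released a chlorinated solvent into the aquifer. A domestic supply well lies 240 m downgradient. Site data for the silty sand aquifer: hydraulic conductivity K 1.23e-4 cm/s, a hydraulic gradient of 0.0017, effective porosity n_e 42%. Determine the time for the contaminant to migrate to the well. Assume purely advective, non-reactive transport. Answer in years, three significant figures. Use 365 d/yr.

1530 years

K = 1.23e-4 cm/s × 864 = 0.1063 m/d
q = Ki = 0.1063 × 0.0017 = 1.807e-4 m/d
Average linear velocity = 1.807e-4 / 0.42 = 4.301e-4 m/d
t = L / v = 240 / 4.301e-4 = 557900 d
   = 557900 / 365 = 1530 yr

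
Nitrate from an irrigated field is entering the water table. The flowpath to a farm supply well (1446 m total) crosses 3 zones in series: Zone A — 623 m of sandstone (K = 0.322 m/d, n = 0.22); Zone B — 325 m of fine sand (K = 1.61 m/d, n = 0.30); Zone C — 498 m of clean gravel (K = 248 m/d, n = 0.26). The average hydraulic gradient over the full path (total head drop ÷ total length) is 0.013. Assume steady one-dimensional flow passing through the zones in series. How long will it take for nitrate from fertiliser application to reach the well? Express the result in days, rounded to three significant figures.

For zones in series the flux q is common to all zones; the equivalent conductivity is the harmonic (thickness-weighted) mean, K_eq = L_total / Σ(L_j/K_j).
Σ(L/K) = 623/0.322 + 325/1.61 + 498/248 = 1935 + 201.9 + 2.008 = 2139 d
K_eq = L_total / Σ(L/K) = 1446 / 2139 = 0.6761 m/d
q = K_eq · i = 0.6761 × 0.013 = 0.008790 m/d (same in every zone)
Zone A: v = q/n = 0.008790/0.22 = 0.03995 m/d → t_A = 623/0.03995 = 15590 d
Zone B: v = q/n = 0.008790/0.30 = 0.02930 m/d → t_B = 325/0.02930 = 11090 d
Zone C: v = q/n = 0.008790/0.26 = 0.03381 m/d → t_C = 498/0.03381 = 14730 d
Total t = 15590 + 11090 + 14730 = 41420 d

41400 days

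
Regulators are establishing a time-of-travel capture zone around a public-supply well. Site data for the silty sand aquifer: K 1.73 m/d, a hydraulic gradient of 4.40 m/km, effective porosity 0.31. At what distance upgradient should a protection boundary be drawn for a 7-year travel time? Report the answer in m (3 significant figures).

62.7 m

q = Ki = 1.73 × 0.0044 = 0.007612 m/d
Average linear velocity = 0.007612 / 0.31 = 0.02455 m/d
T = 7 yr × 365 = 2555 d
L = v × T = 0.02455 × 2555 = 62.74 m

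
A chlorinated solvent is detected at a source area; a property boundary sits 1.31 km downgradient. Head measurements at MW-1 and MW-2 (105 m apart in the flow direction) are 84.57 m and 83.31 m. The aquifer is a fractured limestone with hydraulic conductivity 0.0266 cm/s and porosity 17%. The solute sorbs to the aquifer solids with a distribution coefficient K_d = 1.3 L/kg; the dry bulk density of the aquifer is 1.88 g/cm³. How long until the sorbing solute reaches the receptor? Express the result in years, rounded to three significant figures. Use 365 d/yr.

Hydraulic gradient i = (84.57 − 83.31) / 105 = 1.26 / 105 = 0.01200
K = 0.0266 cm/s × 864 = 22.98 m/d
q = Ki = 22.98 × 0.01200 = 0.2758 m/d
v = Ki/n = 22.98·0.01200/0.17 = 1.622 m/d
Retardation R = 1 + ρ_b·K_d/n = 1 + 1.88×1.3/0.17 = 15.38
Contaminant velocity v_c = v/R = 1.622/15.38 = 0.1055 m/d
L = 1.31 km = 1310 m
t = L/v_c = 1310/0.1055 = 12420 d
   = 12420/365 = 34.0 yr

34.0 years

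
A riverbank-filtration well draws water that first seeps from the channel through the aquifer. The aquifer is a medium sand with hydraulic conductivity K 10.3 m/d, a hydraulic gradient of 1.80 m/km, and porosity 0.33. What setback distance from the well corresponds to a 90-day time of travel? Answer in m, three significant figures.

q = Ki = 10.3 × 0.0018 = 0.01854 m/d
v_s = q/n_e = 0.01854/0.33 = 0.05618 m/d
L = v × T = 0.05618 × 90 = 5.056 m

5.06 m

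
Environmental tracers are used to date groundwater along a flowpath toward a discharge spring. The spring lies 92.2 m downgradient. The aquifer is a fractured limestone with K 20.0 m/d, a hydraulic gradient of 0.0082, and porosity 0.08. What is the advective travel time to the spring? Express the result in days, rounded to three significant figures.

45.0 days

q = Ki = 20.0 × 0.0082 = 0.1640 m/d
Seepage velocity v = q / n = 0.1640 / 0.08 = 2.050 m/d
t = L / v = 92.2 / 2.050 = 44.98 d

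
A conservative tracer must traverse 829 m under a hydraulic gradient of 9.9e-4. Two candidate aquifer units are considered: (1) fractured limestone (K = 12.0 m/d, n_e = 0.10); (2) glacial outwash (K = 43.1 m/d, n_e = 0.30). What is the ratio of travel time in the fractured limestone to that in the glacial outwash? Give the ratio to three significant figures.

Unit 1 (fractured limestone): v = 12.0×9.9e-4/0.10 = 0.1188 m/d, t = 829/0.1188 = 6978 d
Unit 2 (glacial outwash): v = 43.1×9.9e-4/0.30 = 0.1422 m/d, t = 829/0.1422 = 5829 d
t(fractured limestone) / t(glacial outwash) = 6978/5829 = 1.20

1.20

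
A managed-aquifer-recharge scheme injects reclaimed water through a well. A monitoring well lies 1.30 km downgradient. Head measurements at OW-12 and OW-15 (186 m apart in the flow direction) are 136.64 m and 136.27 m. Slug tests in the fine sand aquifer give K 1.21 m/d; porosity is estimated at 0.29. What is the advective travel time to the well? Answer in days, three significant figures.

157000 days

Hydraulic gradient i = (136.64 − 136.27) / 186 = 0.37 / 186 = 0.001989
q = Ki = 1.21 × 0.001989 = 0.002407 m/d
Average linear velocity = 0.002407 / 0.29 = 0.008300 m/d
L = 1.30 km = 1300 m
t = L / v = 1300 / 0.008300 = 156600 d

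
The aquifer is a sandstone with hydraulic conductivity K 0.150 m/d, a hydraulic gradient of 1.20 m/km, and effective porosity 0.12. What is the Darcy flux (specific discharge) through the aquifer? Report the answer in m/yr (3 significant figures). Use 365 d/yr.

Darcy flux q = K·i = 0.150 × 0.0012 = 1.800e-4 m/d
   = 1.800e-4 × 365 = 0.0657 m/yr

0.0657 m/yr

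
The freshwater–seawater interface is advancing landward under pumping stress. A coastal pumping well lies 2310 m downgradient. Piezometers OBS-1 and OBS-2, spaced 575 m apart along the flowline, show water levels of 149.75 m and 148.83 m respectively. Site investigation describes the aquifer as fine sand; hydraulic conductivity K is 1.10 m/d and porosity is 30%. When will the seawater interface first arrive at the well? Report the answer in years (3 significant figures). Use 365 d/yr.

Hydraulic gradient i = (149.75 − 148.83) / 575 = 0.92 / 575 = 0.001600
q = Ki = 1.10 × 0.001600 = 0.001760 m/d
Seepage velocity v = q / n = 0.001760 / 0.30 = 0.005867 m/d
t = L / v = 2310 / 0.005867 = 393700 d
   = 393700 / 365 = 1080 yr

1080 years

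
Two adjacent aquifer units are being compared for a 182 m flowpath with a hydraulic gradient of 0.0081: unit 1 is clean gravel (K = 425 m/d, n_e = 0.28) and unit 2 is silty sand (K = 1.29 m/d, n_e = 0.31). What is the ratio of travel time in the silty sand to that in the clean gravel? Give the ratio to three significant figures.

Unit 1 (clean gravel): v = 425×0.0081/0.28 = 12.29 m/d, t = 182/12.29 = 14.80 d
Unit 2 (silty sand): v = 1.29×0.0081/0.31 = 0.03371 m/d, t = 182/0.03371 = 5400 d
t(silty sand) / t(clean gravel) = 5400/14.80 = 365

365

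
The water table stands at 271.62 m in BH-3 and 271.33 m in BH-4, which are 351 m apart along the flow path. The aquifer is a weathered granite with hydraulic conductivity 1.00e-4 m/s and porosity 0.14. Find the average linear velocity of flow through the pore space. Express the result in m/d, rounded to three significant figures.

Hydraulic gradient i = (271.62 − 271.33) / 351 = 0.29 / 351 = 8.262e-4
K = 1.00e-4 m/s × 86400 s/d = 8.640 m/d
Darcy flux q = K·i = 8.640 × 8.262e-4 = 0.007138 m/d
v_s = q/n_e = 0.007138/0.14 = 0.05099 m/d

0.0510 m/d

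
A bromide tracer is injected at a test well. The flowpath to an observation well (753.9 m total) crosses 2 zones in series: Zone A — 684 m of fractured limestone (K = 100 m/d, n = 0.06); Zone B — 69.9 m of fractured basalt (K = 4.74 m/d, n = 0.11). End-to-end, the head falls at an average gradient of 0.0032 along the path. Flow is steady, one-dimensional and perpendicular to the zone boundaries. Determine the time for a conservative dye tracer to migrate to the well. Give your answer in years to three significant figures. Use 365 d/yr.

For zones in series the flux q is common to all zones; the equivalent conductivity is the harmonic (thickness-weighted) mean, K_eq = L_total / Σ(L_j/K_j).
Σ(L/K) = 684/100 + 69.9/4.74 = 6.840 + 14.75 = 21.59 d
K_eq = L_total / Σ(L/K) = 753.9 / 21.59 = 34.92 m/d
q = K_eq · i = 34.92 × 0.0032 = 0.1118 m/d (same in every zone)
Zone A: v = q/n = 0.1118/0.06 = 1.863 m/d → t_A = 684/1.863 = 367.2 d
Zone B: v = q/n = 0.1118/0.11 = 1.016 m/d → t_B = 69.9/1.016 = 68.80 d
Total t = 367.2 + 68.80 = 436.0 d
   = 436.0 / 365 = 1.19 yr

1.19 years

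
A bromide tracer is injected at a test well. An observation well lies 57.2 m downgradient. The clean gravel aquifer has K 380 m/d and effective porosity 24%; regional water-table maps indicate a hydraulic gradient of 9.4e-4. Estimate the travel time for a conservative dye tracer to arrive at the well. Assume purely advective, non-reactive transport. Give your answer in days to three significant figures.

38.4 days

Specific discharge q = 380 × 9.4e-4 = 0.3572 m/d
Average linear velocity = 0.3572 / 0.24 = 1.488 m/d
t = L / v = 57.2 / 1.488 = 38.43 d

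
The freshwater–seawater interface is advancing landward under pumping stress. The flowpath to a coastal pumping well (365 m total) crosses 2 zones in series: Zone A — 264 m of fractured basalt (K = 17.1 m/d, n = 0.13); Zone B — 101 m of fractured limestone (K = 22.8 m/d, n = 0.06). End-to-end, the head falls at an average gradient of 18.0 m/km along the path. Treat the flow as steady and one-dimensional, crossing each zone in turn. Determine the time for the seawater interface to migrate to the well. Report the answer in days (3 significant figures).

122 days

Continuity: the same q passes through each zone, so ΔH = q·Σ(L_j/K_j) — the zones act as resistances in series.
Σ(L/K) = 264/17.1 + 101/22.8 = 15.44 + 4.430 = 19.87 d
K_eq = L_total / Σ(L/K) = 365 / 19.87 = 18.37 m/d
q = K_eq · i = 18.37 × 0.018 = 0.3307 m/d (same in every zone)
Zone A: v = q/n = 0.3307/0.13 = 2.544 m/d → t_A = 264/2.544 = 103.8 d
Zone B: v = q/n = 0.3307/0.06 = 5.511 m/d → t_B = 101/5.511 = 18.33 d
Total t = 103.8 + 18.33 = 122.1 d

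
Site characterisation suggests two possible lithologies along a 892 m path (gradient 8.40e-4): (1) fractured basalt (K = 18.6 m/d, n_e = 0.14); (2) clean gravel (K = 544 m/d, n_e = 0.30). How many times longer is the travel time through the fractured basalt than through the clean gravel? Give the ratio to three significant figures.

Unit 1 (fractured basalt): v = 18.6×8.4e-4/0.14 = 0.1116 m/d, t = 892/0.1116 = 7993 d
Unit 2 (clean gravel): v = 544×8.4e-4/0.30 = 1.523 m/d, t = 892/1.523 = 585.6 d
t(fractured basalt) / t(clean gravel) = 7993/585.6 = 13.6

13.6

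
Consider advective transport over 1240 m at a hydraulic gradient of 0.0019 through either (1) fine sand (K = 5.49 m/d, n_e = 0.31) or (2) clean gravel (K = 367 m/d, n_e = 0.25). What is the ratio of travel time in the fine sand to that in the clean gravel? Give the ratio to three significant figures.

Unit 1 (fine sand): v = 5.49×0.0019/0.31 = 0.03365 m/d, t = 1240/0.03365 = 36850 d
Unit 2 (clean gravel): v = 367×0.0019/0.25 = 2.789 m/d, t = 1240/2.789 = 444.6 d
t(fine sand) / t(clean gravel) = 36850/444.6 = 82.9

82.9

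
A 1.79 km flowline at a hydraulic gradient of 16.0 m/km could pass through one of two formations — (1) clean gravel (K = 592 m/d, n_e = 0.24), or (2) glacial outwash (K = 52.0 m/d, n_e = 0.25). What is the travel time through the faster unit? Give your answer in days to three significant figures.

Unit 1 (clean gravel): v = 592×0.016/0.24 = 39.47 m/d, t = 1790/39.47 = 45.35 d
Unit 2 (glacial outwash): v = 52.0×0.016/0.25 = 3.328 m/d, t = 1790/3.328 = 537.9 d
Faster unit: t = 45.4 d

45.4 days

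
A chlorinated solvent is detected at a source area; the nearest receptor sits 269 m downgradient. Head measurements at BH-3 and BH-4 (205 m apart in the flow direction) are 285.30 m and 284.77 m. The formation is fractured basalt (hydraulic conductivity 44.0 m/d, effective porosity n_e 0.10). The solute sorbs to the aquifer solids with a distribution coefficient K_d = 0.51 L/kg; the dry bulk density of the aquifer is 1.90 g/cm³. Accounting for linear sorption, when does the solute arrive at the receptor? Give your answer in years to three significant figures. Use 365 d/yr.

Hydraulic gradient i = (285.30 − 284.77) / 205 = 0.53 / 205 = 0.002585
Specific discharge q = 44.0 × 0.002585 = 0.1138 m/d
Average linear velocity = 0.1138 / 0.10 = 1.138 m/d
Retardation R = 1 + ρ_b·K_d/n = 1 + 1.90×0.51/0.10 = 10.69
Contaminant velocity v_c = v/R = 1.138/10.69 = 0.1064 m/d
t = L/v_c = 269/0.1064 = 2528 d
   = 2528/365 = 6.93 yr

6.93 years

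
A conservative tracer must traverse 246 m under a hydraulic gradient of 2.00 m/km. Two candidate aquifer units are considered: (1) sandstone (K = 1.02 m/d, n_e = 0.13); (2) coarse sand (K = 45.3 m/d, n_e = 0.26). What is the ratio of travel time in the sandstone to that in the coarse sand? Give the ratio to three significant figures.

Unit 1 (sandstone): v = 1.02×0.0020/0.13 = 0.01569 m/d, t = 246/0.01569 = 15680 d
Unit 2 (coarse sand): v = 45.3×0.0020/0.26 = 0.3485 m/d, t = 246/0.3485 = 706.0 d
t(sandstone) / t(coarse sand) = 15680/706.0 = 22.2

22.2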